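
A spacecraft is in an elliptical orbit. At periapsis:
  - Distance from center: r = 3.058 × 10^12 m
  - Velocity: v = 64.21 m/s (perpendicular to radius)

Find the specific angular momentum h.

With v perpendicular to r, h = r · v.
h = 3.058e+12 · 64.21 m²/s ≈ 1.964e+14 m²/s.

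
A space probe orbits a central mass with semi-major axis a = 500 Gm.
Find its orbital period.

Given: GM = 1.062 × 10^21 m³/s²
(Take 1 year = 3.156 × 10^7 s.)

Convert to SI: a = 500 Gm = 5e+11 m.
Kepler's third law: T = 2π √(a³ / GM).
Substituting a = 5e+11 m and GM = 1.062e+21 m³/s²:
T = 2π √((5e+11)³ / 1.062e+21) s
T ≈ 6.817e+07 s = 2.16 years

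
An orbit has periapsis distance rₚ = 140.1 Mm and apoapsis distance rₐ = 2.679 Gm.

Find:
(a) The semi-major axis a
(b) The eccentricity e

Convert to SI: rₚ = 140.1 Mm = 1.401e+08 m; rₐ = 2.679 Gm = 2.679e+09 m.
(a) a = (rₚ + rₐ) / 2 = (1.401e+08 + 2.679e+09) / 2 ≈ 1.41e+09 m = 1.41 Gm.
(b) e = (rₐ − rₚ) / (rₐ + rₚ) = (2.679e+09 − 1.401e+08) / (2.679e+09 + 1.401e+08) ≈ 0.9006.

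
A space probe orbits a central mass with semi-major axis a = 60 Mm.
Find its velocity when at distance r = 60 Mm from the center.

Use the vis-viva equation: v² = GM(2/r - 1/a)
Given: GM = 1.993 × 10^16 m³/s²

Convert to SI: a = 60 Mm = 6e+07 m; r = 60 Mm = 6e+07 m.
Vis-viva: v = √(GM · (2/r − 1/a)).
2/r − 1/a = 2/6e+07 − 1/6e+07 = 1.66667e-08 m⁻¹.
v = √(1.993e+16 · 1.66667e-08) m/s ≈ 1.823e+04 m/s = 18.23 km/s.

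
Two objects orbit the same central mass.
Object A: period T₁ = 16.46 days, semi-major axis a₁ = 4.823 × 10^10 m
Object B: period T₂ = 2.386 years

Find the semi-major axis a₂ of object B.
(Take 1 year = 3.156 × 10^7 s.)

Convert to SI: T₁ = 16.46 days = 1.42214e+06 s; T₂ = 2.386 years = 7.53022e+07 s.
Kepler's third law: (T₁/T₂)² = (a₁/a₂)³ ⇒ a₂ = a₁ · (T₂/T₁)^(2/3).
T₂/T₁ = 7.53022e+07 / 1.42214e+06 = 52.9497.
a₂ = 4.823e+10 · (52.9497)^(2/3) m ≈ 6.801e+11 m = 6.801 × 10^11 m.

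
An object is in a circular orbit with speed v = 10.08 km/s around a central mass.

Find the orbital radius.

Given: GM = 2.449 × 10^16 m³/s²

Convert to SI: v = 10.08 km/s = 10080 m/s.
For a circular orbit, v² = GM / r, so r = GM / v².
r = 2.449e+16 / (10080)² m ≈ 2.41e+08 m = 241 Mm.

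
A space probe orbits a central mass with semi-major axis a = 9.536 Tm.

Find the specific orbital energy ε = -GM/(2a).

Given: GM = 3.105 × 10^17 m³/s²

Convert to SI: a = 9.536 Tm = 9.536e+12 m.
ε = −GM / (2a).
ε = −3.105e+17 / (2 · 9.536e+12) J/kg ≈ -1.628e+04 J/kg = -16.28 kJ/kg.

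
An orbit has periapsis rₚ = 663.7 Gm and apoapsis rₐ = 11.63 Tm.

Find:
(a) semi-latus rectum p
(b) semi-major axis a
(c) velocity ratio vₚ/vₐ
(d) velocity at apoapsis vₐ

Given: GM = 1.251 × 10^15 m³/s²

Convert to SI: rₚ = 663.7 Gm = 6.637e+11 m; rₐ = 11.63 Tm = 1.163e+13 m.
(a) From a = (rₚ + rₐ)/2 = 6.14685e+12 m and e = (rₐ − rₚ)/(rₐ + rₚ) = 0.892026, p = a(1 − e²) = 6.14685e+12 · (1 − (0.892026)²) ≈ 1.256e+12 m
(b) a = (rₚ + rₐ)/2 = (6.637e+11 + 1.163e+13)/2 ≈ 6.147e+12 m
(c) Conservation of angular momentum (rₚvₚ = rₐvₐ) gives vₚ/vₐ = rₐ/rₚ = 1.163e+13/6.637e+11 ≈ 17.52
(d) With a = (rₚ + rₐ)/2 = 6.14685e+12 m, vₐ = √(GM (2/rₐ − 1/a)) = √(1.251e+15 · (2/1.163e+13 − 1/6.14685e+12)) m/s ≈ 3.408 m/s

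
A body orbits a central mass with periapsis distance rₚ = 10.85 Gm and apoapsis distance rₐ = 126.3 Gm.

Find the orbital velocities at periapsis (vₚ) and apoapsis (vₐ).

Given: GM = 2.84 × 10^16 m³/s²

Convert to SI: rₚ = 10.85 Gm = 1.085e+10 m; rₐ = 126.3 Gm = 1.263e+11 m.
Use the vis-viva equation v² = GM(2/r − 1/a) with a = (rₚ + rₐ)/2 = (1.085e+10 + 1.263e+11)/2 = 6.8575e+10 m.
vₚ = √(GM · (2/rₚ − 1/a)) = √(2.84e+16 · (2/1.085e+10 − 1/6.8575e+10)) m/s ≈ 2196 m/s = 2.196 km/s.
vₐ = √(GM · (2/rₐ − 1/a)) = √(2.84e+16 · (2/1.263e+11 − 1/6.8575e+10)) m/s ≈ 188.6 m/s = 188.6 m/s.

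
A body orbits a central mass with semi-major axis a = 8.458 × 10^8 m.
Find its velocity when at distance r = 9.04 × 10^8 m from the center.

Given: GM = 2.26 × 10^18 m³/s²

Vis-viva: v = √(GM · (2/r − 1/a)).
2/r − 1/a = 2/9.04e+08 − 1/8.458e+08 = 1.03008e-09 m⁻¹.
v = √(2.26e+18 · 1.03008e-09) m/s ≈ 4.825e+04 m/s = 48.25 km/s.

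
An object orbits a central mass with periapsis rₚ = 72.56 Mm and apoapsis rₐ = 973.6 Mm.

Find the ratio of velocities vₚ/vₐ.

Convert to SI: rₚ = 72.56 Mm = 7.256e+07 m; rₐ = 973.6 Mm = 9.736e+08 m.
Conservation of angular momentum gives rₚvₚ = rₐvₐ, so vₚ/vₐ = rₐ/rₚ.
vₚ/vₐ = 9.736e+08 / 7.256e+07 ≈ 13.42.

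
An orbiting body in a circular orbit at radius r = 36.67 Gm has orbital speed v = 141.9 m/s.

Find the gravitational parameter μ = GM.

Convert to SI: r = 36.67 Gm = 3.667e+10 m.
For a circular orbit v² = GM/r, so GM = v² · r.
GM = (141.9)² · 3.667e+10 m³/s² ≈ 7.384e+14 m³/s² = 7.384 × 10^14 m³/s².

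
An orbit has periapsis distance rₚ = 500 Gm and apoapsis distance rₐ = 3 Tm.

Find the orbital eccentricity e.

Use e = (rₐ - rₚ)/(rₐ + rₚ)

Convert to SI: rₚ = 500 Gm = 5e+11 m; rₐ = 3 Tm = 3e+12 m.
e = (rₐ − rₚ) / (rₐ + rₚ).
e = (3e+12 − 5e+11) / (3e+12 + 5e+11) = 2.5e+12 / 3.5e+12 ≈ 0.7143.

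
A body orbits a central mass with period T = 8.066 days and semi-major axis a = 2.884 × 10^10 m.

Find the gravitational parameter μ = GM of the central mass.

Convert to SI: T = 8.066 days = 696902 s.
GM = 4π² · a³ / T².
GM = 4π² · (2.884e+10)³ / (696902)² m³/s² ≈ 1.95e+21 m³/s² = 1.95 × 10^21 m³/s².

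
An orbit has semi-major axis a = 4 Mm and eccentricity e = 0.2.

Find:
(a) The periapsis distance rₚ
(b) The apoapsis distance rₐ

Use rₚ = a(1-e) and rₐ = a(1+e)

Convert to SI: a = 4 Mm = 4e+06 m.
(a) rₚ = a(1 − e) = 4e+06 · (1 − 0.2) = 4e+06 · 0.8 ≈ 3.2e+06 m = 3.2 Mm.
(b) rₐ = a(1 + e) = 4e+06 · (1 + 0.2) = 4e+06 · 1.2 ≈ 4.8e+06 m = 4.8 Mm.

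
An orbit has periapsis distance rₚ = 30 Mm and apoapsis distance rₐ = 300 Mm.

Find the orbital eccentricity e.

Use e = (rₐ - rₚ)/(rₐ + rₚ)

Convert to SI: rₚ = 30 Mm = 3e+07 m; rₐ = 300 Mm = 3e+08 m.
e = (rₐ − rₚ) / (rₐ + rₚ).
e = (3e+08 − 3e+07) / (3e+08 + 3e+07) = 2.7e+08 / 3.3e+08 ≈ 0.8182.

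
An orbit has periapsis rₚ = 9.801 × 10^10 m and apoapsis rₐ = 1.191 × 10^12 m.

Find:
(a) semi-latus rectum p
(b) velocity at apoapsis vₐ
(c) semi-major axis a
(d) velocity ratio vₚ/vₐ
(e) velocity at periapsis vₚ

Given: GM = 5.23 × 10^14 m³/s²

(a) From a = (rₚ + rₐ)/2 = 6.44505e+11 m and e = (rₐ − rₚ)/(rₐ + rₚ) = 0.84793, p = a(1 − e²) = 6.44505e+11 · (1 − (0.84793)²) ≈ 1.811e+11 m
(b) With a = (rₚ + rₐ)/2 = 6.44505e+11 m, vₐ = √(GM (2/rₐ − 1/a)) = √(5.23e+14 · (2/1.191e+12 − 1/6.44505e+11)) m/s ≈ 8.172 m/s
(c) a = (rₚ + rₐ)/2 = (9.801e+10 + 1.191e+12)/2 ≈ 6.445e+11 m
(d) Conservation of angular momentum (rₚvₚ = rₐvₐ) gives vₚ/vₐ = rₐ/rₚ = 1.191e+12/9.801e+10 ≈ 12.15
(e) With a = (rₚ + rₐ)/2 = 6.44505e+11 m, vₚ = √(GM (2/rₚ − 1/a)) = √(5.23e+14 · (2/9.801e+10 − 1/6.44505e+11)) m/s ≈ 99.3 m/s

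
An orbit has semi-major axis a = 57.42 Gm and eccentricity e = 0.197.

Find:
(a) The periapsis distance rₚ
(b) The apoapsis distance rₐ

Convert to SI: a = 57.42 Gm = 5.742e+10 m.
(a) rₚ = a(1 − e) = 5.742e+10 · (1 − 0.197) = 5.742e+10 · 0.803 ≈ 4.611e+10 m = 46.11 Gm.
(b) rₐ = a(1 + e) = 5.742e+10 · (1 + 0.197) = 5.742e+10 · 1.197 ≈ 6.873e+10 m = 68.73 Gm.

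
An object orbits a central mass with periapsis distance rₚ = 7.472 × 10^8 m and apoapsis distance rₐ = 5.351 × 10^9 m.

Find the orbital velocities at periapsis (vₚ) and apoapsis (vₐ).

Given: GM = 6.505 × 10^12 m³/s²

Use the vis-viva equation v² = GM(2/r − 1/a) with a = (rₚ + rₐ)/2 = (7.472e+08 + 5.351e+09)/2 = 3.0491e+09 m.
vₚ = √(GM · (2/rₚ − 1/a)) = √(6.505e+12 · (2/7.472e+08 − 1/3.0491e+09)) m/s ≈ 123.6 m/s = 123.6 m/s.
vₐ = √(GM · (2/rₐ − 1/a)) = √(6.505e+12 · (2/5.351e+09 − 1/3.0491e+09)) m/s ≈ 17.26 m/s = 17.26 m/s.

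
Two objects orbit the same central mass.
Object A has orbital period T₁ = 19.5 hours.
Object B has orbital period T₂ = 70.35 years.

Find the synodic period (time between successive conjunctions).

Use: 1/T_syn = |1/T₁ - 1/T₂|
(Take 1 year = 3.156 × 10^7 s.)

Convert to SI: T₁ = 19.5 hours = 70200 s; T₂ = 70.35 years = 2.22025e+09 s.
T_syn = |T₁ · T₂ / (T₁ − T₂)|.
T_syn = |70200 · 2.22025e+09 / (70200 − 2.22025e+09)| s ≈ 7.02e+04 s = 19.5 hours.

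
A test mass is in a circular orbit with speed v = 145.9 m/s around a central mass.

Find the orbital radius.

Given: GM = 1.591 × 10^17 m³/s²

For a circular orbit, v² = GM / r, so r = GM / v².
r = 1.591e+17 / (145.9)² m ≈ 7.474e+12 m = 7.474 Tm.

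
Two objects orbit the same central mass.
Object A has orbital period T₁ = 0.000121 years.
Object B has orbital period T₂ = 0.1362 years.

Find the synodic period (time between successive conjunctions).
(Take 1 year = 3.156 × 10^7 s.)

Convert to SI: T₁ = 0.000121 years = 3818.76 s; T₂ = 0.1362 years = 4.29847e+06 s.
T_syn = |T₁ · T₂ / (T₁ − T₂)|.
T_syn = |3818.76 · 4.29847e+06 / (3818.76 − 4.29847e+06)| s ≈ 3822 s = 0.0001211 years.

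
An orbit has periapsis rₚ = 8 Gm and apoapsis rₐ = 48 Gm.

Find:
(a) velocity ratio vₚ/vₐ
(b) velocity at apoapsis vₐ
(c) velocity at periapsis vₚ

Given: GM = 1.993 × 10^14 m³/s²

Convert to SI: rₚ = 8 Gm = 8e+09 m; rₐ = 48 Gm = 4.8e+10 m.
(a) Conservation of angular momentum (rₚvₚ = rₐvₐ) gives vₚ/vₐ = rₐ/rₚ = 4.8e+10/8e+09 ≈ 6
(b) With a = (rₚ + rₐ)/2 = 2.8e+10 m, vₐ = √(GM (2/rₐ − 1/a)) = √(1.993e+14 · (2/4.8e+10 − 1/2.8e+10)) m/s ≈ 34.44 m/s
(c) With a = (rₚ + rₐ)/2 = 2.8e+10 m, vₚ = √(GM (2/rₚ − 1/a)) = √(1.993e+14 · (2/8e+09 − 1/2.8e+10)) m/s ≈ 206.7 m/s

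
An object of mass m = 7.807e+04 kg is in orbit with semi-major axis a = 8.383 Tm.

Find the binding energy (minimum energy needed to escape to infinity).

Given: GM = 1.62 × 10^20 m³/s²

Convert to SI: a = 8.383 Tm = 8.383e+12 m.
Total orbital energy is E = −GMm/(2a); binding energy is E_bind = −E = GMm/(2a).
E_bind = 1.62e+20 · 7.807e+04 / (2 · 8.383e+12) J ≈ 7.543e+11 J = 754.3 GJ.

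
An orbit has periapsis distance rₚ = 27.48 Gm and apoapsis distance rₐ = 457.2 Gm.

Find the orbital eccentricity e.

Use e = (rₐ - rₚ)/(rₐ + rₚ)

Convert to SI: rₚ = 27.48 Gm = 2.748e+10 m; rₐ = 457.2 Gm = 4.572e+11 m.
e = (rₐ − rₚ) / (rₐ + rₚ).
e = (4.572e+11 − 2.748e+10) / (4.572e+11 + 2.748e+10) = 4.2972e+11 / 4.8468e+11 ≈ 0.8866.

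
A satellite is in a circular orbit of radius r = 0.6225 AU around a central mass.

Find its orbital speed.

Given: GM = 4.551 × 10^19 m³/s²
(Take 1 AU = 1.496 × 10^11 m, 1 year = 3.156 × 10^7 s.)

Convert to SI: r = 0.6225 AU = 9.3126e+10 m.
For a circular orbit, gravity supplies the centripetal force, so v = √(GM / r).
v = √(4.551e+19 / 9.3126e+10) m/s ≈ 2.211e+04 m/s = 4.664 AU/year.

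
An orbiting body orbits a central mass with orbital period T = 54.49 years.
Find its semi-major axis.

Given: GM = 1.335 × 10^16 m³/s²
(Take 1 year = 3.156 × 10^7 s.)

Convert to SI: T = 54.49 years = 1.7197e+09 s.
Invert Kepler's third law: a = (GM · T² / (4π²))^(1/3).
Substituting T = 1.7197e+09 s and GM = 1.335e+16 m³/s²:
a = (1.335e+16 · (1.7197e+09)² / (4π²))^(1/3) m
a ≈ 1e+11 m = 100 Gm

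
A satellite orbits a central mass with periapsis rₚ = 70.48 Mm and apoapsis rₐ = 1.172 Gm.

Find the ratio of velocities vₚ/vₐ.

Convert to SI: rₚ = 70.48 Mm = 7.048e+07 m; rₐ = 1.172 Gm = 1.172e+09 m.
Conservation of angular momentum gives rₚvₚ = rₐvₐ, so vₚ/vₐ = rₐ/rₚ.
vₚ/vₐ = 1.172e+09 / 7.048e+07 ≈ 16.63.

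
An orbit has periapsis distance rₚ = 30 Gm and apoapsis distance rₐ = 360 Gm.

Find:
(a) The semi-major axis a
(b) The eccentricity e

Convert to SI: rₚ = 30 Gm = 3e+10 m; rₐ = 360 Gm = 3.6e+11 m.
(a) a = (rₚ + rₐ) / 2 = (3e+10 + 3.6e+11) / 2 ≈ 1.95e+11 m = 195 Gm.
(b) e = (rₐ − rₚ) / (rₐ + rₚ) = (3.6e+11 − 3e+10) / (3.6e+11 + 3e+10) ≈ 0.8462.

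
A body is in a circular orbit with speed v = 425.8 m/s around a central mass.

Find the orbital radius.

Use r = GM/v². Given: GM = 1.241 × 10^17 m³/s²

For a circular orbit, v² = GM / r, so r = GM / v².
r = 1.241e+17 / (425.8)² m ≈ 6.845e+11 m = 6.845 × 10^11 m.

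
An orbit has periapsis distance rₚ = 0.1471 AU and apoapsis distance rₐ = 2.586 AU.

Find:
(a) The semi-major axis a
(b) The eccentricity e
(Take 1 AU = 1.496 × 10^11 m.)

Convert to SI: rₚ = 0.1471 AU = 2.20062e+10 m; rₐ = 2.586 AU = 3.86866e+11 m.
(a) a = (rₚ + rₐ) / 2 = (2.20062e+10 + 3.86866e+11) / 2 ≈ 2.044e+11 m = 1.367 AU.
(b) e = (rₐ − rₚ) / (rₐ + rₚ) = (3.86866e+11 − 2.20062e+10) / (3.86866e+11 + 2.20062e+10) ≈ 0.8924.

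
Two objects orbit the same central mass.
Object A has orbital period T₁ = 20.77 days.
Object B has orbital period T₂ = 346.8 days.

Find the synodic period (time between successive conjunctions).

Convert to SI: T₁ = 20.77 days = 1.79453e+06 s; T₂ = 346.8 days = 2.99635e+07 s.
T_syn = |T₁ · T₂ / (T₁ − T₂)|.
T_syn = |1.79453e+06 · 2.99635e+07 / (1.79453e+06 − 2.99635e+07)| s ≈ 1.909e+06 s = 22.09 days.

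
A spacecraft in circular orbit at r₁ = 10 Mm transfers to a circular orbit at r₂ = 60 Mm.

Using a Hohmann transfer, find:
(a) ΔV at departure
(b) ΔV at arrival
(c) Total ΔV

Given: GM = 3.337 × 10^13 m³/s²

Convert to SI: r₁ = 10 Mm = 1e+07 m; r₂ = 60 Mm = 6e+07 m.
Transfer semi-major axis: a_t = (r₁ + r₂)/2 = (1e+07 + 6e+07)/2 = 3.5e+07 m.
Circular speeds: v₁ = √(GM/r₁) = 1826.75 m/s, v₂ = √(GM/r₂) = 745.766 m/s.
Transfer speeds (vis-viva v² = GM(2/r − 1/a_t)): v₁ᵗ = 2391.77 m/s, v₂ᵗ = 398.629 m/s.
(a) ΔV₁ = |v₁ᵗ − v₁| ≈ 565 m/s = 565 m/s.
(b) ΔV₂ = |v₂ − v₂ᵗ| ≈ 347.1 m/s = 347.1 m/s.
(c) ΔV_total = ΔV₁ + ΔV₂ ≈ 912.2 m/s = 912.2 m/s.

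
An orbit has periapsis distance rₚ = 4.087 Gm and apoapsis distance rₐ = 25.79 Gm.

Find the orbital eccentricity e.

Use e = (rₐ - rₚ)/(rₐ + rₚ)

Convert to SI: rₚ = 4.087 Gm = 4.087e+09 m; rₐ = 25.79 Gm = 2.579e+10 m.
e = (rₐ − rₚ) / (rₐ + rₚ).
e = (2.579e+10 − 4.087e+09) / (2.579e+10 + 4.087e+09) = 2.1703e+10 / 2.9877e+10 ≈ 0.7264.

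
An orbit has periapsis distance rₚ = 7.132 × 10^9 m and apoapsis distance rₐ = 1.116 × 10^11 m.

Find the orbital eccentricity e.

e = (rₐ − rₚ) / (rₐ + rₚ).
e = (1.116e+11 − 7.132e+09) / (1.116e+11 + 7.132e+09) = 1.04468e+11 / 1.18732e+11 ≈ 0.8799.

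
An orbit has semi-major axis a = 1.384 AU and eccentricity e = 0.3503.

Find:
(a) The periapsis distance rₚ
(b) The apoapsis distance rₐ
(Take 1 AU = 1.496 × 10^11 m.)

Convert to SI: a = 1.384 AU = 2.07046e+11 m.
(a) rₚ = a(1 − e) = 2.07046e+11 · (1 − 0.3503) = 2.07046e+11 · 0.6497 ≈ 1.345e+11 m = 0.8992 AU.
(b) rₐ = a(1 + e) = 2.07046e+11 · (1 + 0.3503) = 2.07046e+11 · 1.3503 ≈ 2.796e+11 m = 1.869 AU.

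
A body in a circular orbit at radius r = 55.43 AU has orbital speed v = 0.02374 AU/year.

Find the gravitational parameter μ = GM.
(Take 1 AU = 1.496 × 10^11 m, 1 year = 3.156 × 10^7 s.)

Convert to SI: r = 55.43 AU = 8.29233e+12 m; v = 0.02374 AU/year = 112.532 m/s.
For a circular orbit v² = GM/r, so GM = v² · r.
GM = (112.532)² · 8.29233e+12 m³/s² ≈ 1.05e+17 m³/s² = 1.05 × 10^17 m³/s².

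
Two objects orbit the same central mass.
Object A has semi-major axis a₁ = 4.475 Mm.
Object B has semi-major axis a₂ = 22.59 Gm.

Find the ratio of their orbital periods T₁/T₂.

Convert to SI: a₁ = 4.475 Mm = 4.475e+06 m; a₂ = 22.59 Gm = 2.259e+10 m.
From Kepler's third law, (T₁/T₂)² = (a₁/a₂)³, so T₁/T₂ = (a₁/a₂)^(3/2).
a₁/a₂ = 4.475e+06 / 2.259e+10 = 0.000198097.
T₁/T₂ = (0.000198097)^(3/2) ≈ 2.788e-06.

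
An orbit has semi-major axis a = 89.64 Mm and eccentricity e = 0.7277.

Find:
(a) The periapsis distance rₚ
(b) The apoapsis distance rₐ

Convert to SI: a = 89.64 Mm = 8.964e+07 m.
(a) rₚ = a(1 − e) = 8.964e+07 · (1 − 0.7277) = 8.964e+07 · 0.2723 ≈ 2.441e+07 m = 24.41 Mm.
(b) rₐ = a(1 + e) = 8.964e+07 · (1 + 0.7277) = 8.964e+07 · 1.7277 ≈ 1.549e+08 m = 154.9 Mm.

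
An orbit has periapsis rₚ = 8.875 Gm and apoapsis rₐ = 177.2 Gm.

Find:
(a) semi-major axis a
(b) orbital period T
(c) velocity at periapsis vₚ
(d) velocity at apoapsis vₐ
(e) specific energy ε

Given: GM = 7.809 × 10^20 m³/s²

Convert to SI: rₚ = 8.875 Gm = 8.875e+09 m; rₐ = 177.2 Gm = 1.772e+11 m.
(a) a = (rₚ + rₐ)/2 = (8.875e+09 + 1.772e+11)/2 ≈ 9.304e+10 m
(b) With a = (rₚ + rₐ)/2 = 9.30375e+10 m, T = 2π √(a³/GM) = 2π √((9.30375e+10)³/7.809e+20) s ≈ 6.381e+06 s
(c) With a = (rₚ + rₐ)/2 = 9.30375e+10 m, vₚ = √(GM (2/rₚ − 1/a)) = √(7.809e+20 · (2/8.875e+09 − 1/9.30375e+10)) m/s ≈ 4.094e+05 m/s
(d) With a = (rₚ + rₐ)/2 = 9.30375e+10 m, vₐ = √(GM (2/rₐ − 1/a)) = √(7.809e+20 · (2/1.772e+11 − 1/9.30375e+10)) m/s ≈ 2.05e+04 m/s
(e) With a = (rₚ + rₐ)/2 = 9.30375e+10 m, ε = −GM/(2a) = −7.809e+20/(2 · 9.30375e+10) J/kg ≈ -4.197e+09 J/kg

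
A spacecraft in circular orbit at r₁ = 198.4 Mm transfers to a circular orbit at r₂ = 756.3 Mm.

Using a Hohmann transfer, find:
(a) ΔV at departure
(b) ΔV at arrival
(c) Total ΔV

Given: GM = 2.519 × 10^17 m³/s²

Convert to SI: r₁ = 198.4 Mm = 1.984e+08 m; r₂ = 756.3 Mm = 7.563e+08 m.
Transfer semi-major axis: a_t = (r₁ + r₂)/2 = (1.984e+08 + 7.563e+08)/2 = 4.7735e+08 m.
Circular speeds: v₁ = √(GM/r₁) = 35632.3 m/s, v₂ = √(GM/r₂) = 18250.2 m/s.
Transfer speeds (vis-viva v² = GM(2/r − 1/a_t)): v₁ᵗ = 44851 m/s, v₂ᵗ = 11765.7 m/s.
(a) ΔV₁ = |v₁ᵗ − v₁| ≈ 9219 m/s = 9.219 km/s.
(b) ΔV₂ = |v₂ − v₂ᵗ| ≈ 6484 m/s = 6.484 km/s.
(c) ΔV_total = ΔV₁ + ΔV₂ ≈ 1.57e+04 m/s = 15.7 km/s.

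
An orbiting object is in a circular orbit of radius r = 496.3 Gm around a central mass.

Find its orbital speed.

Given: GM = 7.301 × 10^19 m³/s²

Convert to SI: r = 496.3 Gm = 4.963e+11 m.
For a circular orbit, gravity supplies the centripetal force, so v = √(GM / r).
v = √(7.301e+19 / 4.963e+11) m/s ≈ 1.213e+04 m/s = 12.13 km/s.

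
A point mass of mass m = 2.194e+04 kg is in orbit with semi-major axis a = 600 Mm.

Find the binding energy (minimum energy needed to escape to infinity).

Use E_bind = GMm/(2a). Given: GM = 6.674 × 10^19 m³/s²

Convert to SI: a = 600 Mm = 6e+08 m.
Total orbital energy is E = −GMm/(2a); binding energy is E_bind = −E = GMm/(2a).
E_bind = 6.674e+19 · 2.194e+04 / (2 · 6e+08) J ≈ 1.22e+15 J = 1.22 PJ.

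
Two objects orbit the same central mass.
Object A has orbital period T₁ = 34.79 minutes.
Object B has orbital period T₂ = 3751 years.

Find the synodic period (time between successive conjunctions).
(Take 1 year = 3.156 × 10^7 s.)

Convert to SI: T₁ = 34.79 minutes = 2087.4 s; T₂ = 3751 years = 1.18382e+11 s.
T_syn = |T₁ · T₂ / (T₁ − T₂)|.
T_syn = |2087.4 · 1.18382e+11 / (2087.4 − 1.18382e+11)| s ≈ 2087 s = 34.79 minutes.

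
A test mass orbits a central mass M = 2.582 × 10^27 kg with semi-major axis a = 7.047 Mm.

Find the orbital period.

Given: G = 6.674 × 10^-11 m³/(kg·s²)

Convert to SI: a = 7.047 Mm = 7.047e+06 m.
GM = G · M = 6.674e-11 · 2.582e+27 = 1.72323e+17 m³/s².
Kepler's third law: T = 2π √(a³ / GM).
Substituting a = 7.047e+06 m and GM = 1.72323e+17 m³/s²:
T = 2π √((7.047e+06)³ / 1.72323e+17) s
T ≈ 283.1 s = 4.719 minutes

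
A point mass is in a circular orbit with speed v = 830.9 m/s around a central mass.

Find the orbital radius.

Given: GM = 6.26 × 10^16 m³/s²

For a circular orbit, v² = GM / r, so r = GM / v².
r = 6.26e+16 / (830.9)² m ≈ 9.067e+10 m = 9.067 × 10^10 m.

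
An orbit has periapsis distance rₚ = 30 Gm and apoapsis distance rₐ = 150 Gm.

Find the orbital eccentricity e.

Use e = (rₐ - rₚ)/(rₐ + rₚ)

Convert to SI: rₚ = 30 Gm = 3e+10 m; rₐ = 150 Gm = 1.5e+11 m.
e = (rₐ − rₚ) / (rₐ + rₚ).
e = (1.5e+11 − 3e+10) / (1.5e+11 + 3e+10) = 1.2e+11 / 1.8e+11 ≈ 0.6667.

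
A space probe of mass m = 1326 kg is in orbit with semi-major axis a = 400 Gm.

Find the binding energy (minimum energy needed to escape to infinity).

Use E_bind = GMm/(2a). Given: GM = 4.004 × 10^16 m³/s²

Convert to SI: a = 400 Gm = 4e+11 m.
Total orbital energy is E = −GMm/(2a); binding energy is E_bind = −E = GMm/(2a).
E_bind = 4.004e+16 · 1326 / (2 · 4e+11) J ≈ 6.637e+07 J = 66.37 MJ.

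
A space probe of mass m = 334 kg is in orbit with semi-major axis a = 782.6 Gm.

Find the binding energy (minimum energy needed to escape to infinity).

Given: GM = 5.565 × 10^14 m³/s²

Convert to SI: a = 782.6 Gm = 7.826e+11 m.
Total orbital energy is E = −GMm/(2a); binding energy is E_bind = −E = GMm/(2a).
E_bind = 5.565e+14 · 334 / (2 · 7.826e+11) J ≈ 1.188e+05 J = 118.8 kJ.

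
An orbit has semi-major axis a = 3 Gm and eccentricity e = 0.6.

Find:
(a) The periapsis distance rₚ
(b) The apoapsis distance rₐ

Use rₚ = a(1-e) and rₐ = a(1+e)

Convert to SI: a = 3 Gm = 3e+09 m.
(a) rₚ = a(1 − e) = 3e+09 · (1 − 0.6) = 3e+09 · 0.4 ≈ 1.2e+09 m = 1.2 Gm.
(b) rₐ = a(1 + e) = 3e+09 · (1 + 0.6) = 3e+09 · 1.6 ≈ 4.8e+09 m = 4.8 Gm.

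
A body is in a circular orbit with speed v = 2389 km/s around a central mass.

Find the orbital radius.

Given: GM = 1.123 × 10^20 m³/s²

Convert to SI: v = 2389 km/s = 2.389e+06 m/s.
For a circular orbit, v² = GM / r, so r = GM / v².
r = 1.123e+20 / (2.389e+06)² m ≈ 1.968e+07 m = 19.68 Mm.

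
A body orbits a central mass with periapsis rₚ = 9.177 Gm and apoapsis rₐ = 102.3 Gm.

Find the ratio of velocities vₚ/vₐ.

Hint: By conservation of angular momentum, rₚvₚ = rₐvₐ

Convert to SI: rₚ = 9.177 Gm = 9.177e+09 m; rₐ = 102.3 Gm = 1.023e+11 m.
Conservation of angular momentum gives rₚvₚ = rₐvₐ, so vₚ/vₐ = rₐ/rₚ.
vₚ/vₐ = 1.023e+11 / 9.177e+09 ≈ 11.15.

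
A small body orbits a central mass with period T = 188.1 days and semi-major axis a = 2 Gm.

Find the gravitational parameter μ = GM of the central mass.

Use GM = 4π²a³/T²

Convert to SI: T = 188.1 days = 1.62518e+07 s; a = 2 Gm = 2e+09 m.
GM = 4π² · a³ / T².
GM = 4π² · (2e+09)³ / (1.62518e+07)² m³/s² ≈ 1.196e+15 m³/s² = 1.196 × 10^15 m³/s².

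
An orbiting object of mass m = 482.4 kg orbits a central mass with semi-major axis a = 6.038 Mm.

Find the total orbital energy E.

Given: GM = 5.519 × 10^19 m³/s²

Convert to SI: a = 6.038 Mm = 6.038e+06 m.
E = −GMm / (2a).
E = −5.519e+19 · 482.4 / (2 · 6.038e+06) J ≈ -2.205e+15 J = -2.205 PJ.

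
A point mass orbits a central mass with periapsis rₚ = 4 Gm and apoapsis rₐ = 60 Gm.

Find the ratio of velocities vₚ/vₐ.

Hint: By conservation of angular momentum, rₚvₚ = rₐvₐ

Convert to SI: rₚ = 4 Gm = 4e+09 m; rₐ = 60 Gm = 6e+10 m.
Conservation of angular momentum gives rₚvₚ = rₐvₐ, so vₚ/vₐ = rₐ/rₚ.
vₚ/vₐ = 6e+10 / 4e+09 ≈ 15.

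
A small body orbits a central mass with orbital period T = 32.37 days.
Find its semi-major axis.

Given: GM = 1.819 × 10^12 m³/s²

Convert to SI: T = 32.37 days = 2.79677e+06 s.
Invert Kepler's third law: a = (GM · T² / (4π²))^(1/3).
Substituting T = 2.79677e+06 s and GM = 1.819e+12 m³/s²:
a = (1.819e+12 · (2.79677e+06)² / (4π²))^(1/3) m
a ≈ 7.116e+07 m = 7.116 × 10^7 m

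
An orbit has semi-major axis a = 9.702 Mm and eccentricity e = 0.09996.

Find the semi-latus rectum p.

Convert to SI: a = 9.702 Mm = 9.702e+06 m.
p = a (1 − e²).
p = 9.702e+06 · (1 − (0.09996)²) = 9.702e+06 · 0.990008 ≈ 9.605e+06 m = 9.605 Mm.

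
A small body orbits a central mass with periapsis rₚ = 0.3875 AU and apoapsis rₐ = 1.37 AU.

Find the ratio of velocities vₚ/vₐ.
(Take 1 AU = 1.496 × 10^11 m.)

Convert to SI: rₚ = 0.3875 AU = 5.797e+10 m; rₐ = 1.37 AU = 2.04952e+11 m.
Conservation of angular momentum gives rₚvₚ = rₐvₐ, so vₚ/vₐ = rₐ/rₚ.
vₚ/vₐ = 2.04952e+11 / 5.797e+10 ≈ 3.535.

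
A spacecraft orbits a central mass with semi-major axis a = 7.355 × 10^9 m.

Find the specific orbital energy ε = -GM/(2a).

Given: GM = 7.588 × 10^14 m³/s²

ε = −GM / (2a).
ε = −7.588e+14 / (2 · 7.355e+09) J/kg ≈ -5.158e+04 J/kg = -51.58 kJ/kg.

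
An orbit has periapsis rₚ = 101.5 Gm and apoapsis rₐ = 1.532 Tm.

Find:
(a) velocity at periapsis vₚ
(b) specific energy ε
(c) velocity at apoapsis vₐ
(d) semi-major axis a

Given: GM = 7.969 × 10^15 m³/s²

Convert to SI: rₚ = 101.5 Gm = 1.015e+11 m; rₐ = 1.532 Tm = 1.532e+12 m.
(a) With a = (rₚ + rₐ)/2 = 8.1675e+11 m, vₚ = √(GM (2/rₚ − 1/a)) = √(7.969e+15 · (2/1.015e+11 − 1/8.1675e+11)) m/s ≈ 383.8 m/s
(b) With a = (rₚ + rₐ)/2 = 8.1675e+11 m, ε = −GM/(2a) = −7.969e+15/(2 · 8.1675e+11) J/kg ≈ -4878 J/kg
(c) With a = (rₚ + rₐ)/2 = 8.1675e+11 m, vₐ = √(GM (2/rₐ − 1/a)) = √(7.969e+15 · (2/1.532e+12 − 1/8.1675e+11)) m/s ≈ 25.43 m/s
(d) a = (rₚ + rₐ)/2 = (1.015e+11 + 1.532e+12)/2 ≈ 8.168e+11 m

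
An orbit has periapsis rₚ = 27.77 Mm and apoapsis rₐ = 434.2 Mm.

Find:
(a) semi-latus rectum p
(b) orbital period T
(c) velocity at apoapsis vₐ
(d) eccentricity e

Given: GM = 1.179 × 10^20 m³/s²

Convert to SI: rₚ = 27.77 Mm = 2.777e+07 m; rₐ = 434.2 Mm = 4.342e+08 m.
(a) From a = (rₚ + rₐ)/2 = 2.30985e+08 m and e = (rₐ − rₚ)/(rₐ + rₚ) = 0.879776, p = a(1 − e²) = 2.30985e+08 · (1 − (0.879776)²) ≈ 5.22e+07 m
(b) With a = (rₚ + rₐ)/2 = 2.30985e+08 m, T = 2π √(a³/GM) = 2π √((2.30985e+08)³/1.179e+20) s ≈ 2031 s
(c) With a = (rₚ + rₐ)/2 = 2.30985e+08 m, vₐ = √(GM (2/rₐ − 1/a)) = √(1.179e+20 · (2/4.342e+08 − 1/2.30985e+08)) m/s ≈ 1.807e+05 m/s
(d) e = (rₐ − rₚ)/(rₐ + rₚ) = (4.342e+08 − 2.777e+07)/(4.342e+08 + 2.777e+07) ≈ 0.8798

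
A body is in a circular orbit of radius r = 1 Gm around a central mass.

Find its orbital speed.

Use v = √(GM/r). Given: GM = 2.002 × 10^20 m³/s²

Convert to SI: r = 1 Gm = 1e+09 m.
For a circular orbit, gravity supplies the centripetal force, so v = √(GM / r).
v = √(2.002e+20 / 1e+09) m/s ≈ 4.474e+05 m/s = 447.4 km/s.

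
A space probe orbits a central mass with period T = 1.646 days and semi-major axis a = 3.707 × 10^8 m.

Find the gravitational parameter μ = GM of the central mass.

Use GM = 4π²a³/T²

Convert to SI: T = 1.646 days = 142214 s.
GM = 4π² · a³ / T².
GM = 4π² · (3.707e+08)³ / (142214)² m³/s² ≈ 9.944e+16 m³/s² = 9.944 × 10^16 m³/s².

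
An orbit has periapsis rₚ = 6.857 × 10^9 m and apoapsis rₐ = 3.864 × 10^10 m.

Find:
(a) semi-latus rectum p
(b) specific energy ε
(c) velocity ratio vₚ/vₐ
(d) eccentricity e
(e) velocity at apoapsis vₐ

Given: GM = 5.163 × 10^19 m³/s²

(a) From a = (rₚ + rₐ)/2 = 2.27485e+10 m and e = (rₐ − rₚ)/(rₐ + rₚ) = 0.698574, p = a(1 − e²) = 2.27485e+10 · (1 − (0.698574)²) ≈ 1.165e+10 m
(b) With a = (rₚ + rₐ)/2 = 2.27485e+10 m, ε = −GM/(2a) = −5.163e+19/(2 · 2.27485e+10) J/kg ≈ -1.135e+09 J/kg
(c) Conservation of angular momentum (rₚvₚ = rₐvₐ) gives vₚ/vₐ = rₐ/rₚ = 3.864e+10/6.857e+09 ≈ 5.635
(d) e = (rₐ − rₚ)/(rₐ + rₚ) = (3.864e+10 − 6.857e+09)/(3.864e+10 + 6.857e+09) ≈ 0.6986
(e) With a = (rₚ + rₐ)/2 = 2.27485e+10 m, vₐ = √(GM (2/rₐ − 1/a)) = √(5.163e+19 · (2/3.864e+10 − 1/2.27485e+10)) m/s ≈ 2.007e+04 m/s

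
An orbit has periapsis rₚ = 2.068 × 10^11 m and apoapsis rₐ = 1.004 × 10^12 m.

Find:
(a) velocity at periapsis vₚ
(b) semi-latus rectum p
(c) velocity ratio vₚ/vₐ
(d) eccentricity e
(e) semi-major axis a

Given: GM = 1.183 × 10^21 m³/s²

(a) With a = (rₚ + rₐ)/2 = 6.054e+11 m, vₚ = √(GM (2/rₚ − 1/a)) = √(1.183e+21 · (2/2.068e+11 − 1/6.054e+11)) m/s ≈ 9.74e+04 m/s
(b) From a = (rₚ + rₐ)/2 = 6.054e+11 m and e = (rₐ − rₚ)/(rₐ + rₚ) = 0.658408, p = a(1 − e²) = 6.054e+11 · (1 − (0.658408)²) ≈ 3.43e+11 m
(c) Conservation of angular momentum (rₚvₚ = rₐvₐ) gives vₚ/vₐ = rₐ/rₚ = 1.004e+12/2.068e+11 ≈ 4.855
(d) e = (rₐ − rₚ)/(rₐ + rₚ) = (1.004e+12 − 2.068e+11)/(1.004e+12 + 2.068e+11) ≈ 0.6584
(e) a = (rₚ + rₐ)/2 = (2.068e+11 + 1.004e+12)/2 ≈ 6.054e+11 m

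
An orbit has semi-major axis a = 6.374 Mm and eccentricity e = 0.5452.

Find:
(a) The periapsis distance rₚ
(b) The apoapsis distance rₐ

Convert to SI: a = 6.374 Mm = 6.374e+06 m.
(a) rₚ = a(1 − e) = 6.374e+06 · (1 − 0.5452) = 6.374e+06 · 0.4548 ≈ 2.899e+06 m = 2.899 Mm.
(b) rₐ = a(1 + e) = 6.374e+06 · (1 + 0.5452) = 6.374e+06 · 1.5452 ≈ 9.849e+06 m = 9.849 Mm.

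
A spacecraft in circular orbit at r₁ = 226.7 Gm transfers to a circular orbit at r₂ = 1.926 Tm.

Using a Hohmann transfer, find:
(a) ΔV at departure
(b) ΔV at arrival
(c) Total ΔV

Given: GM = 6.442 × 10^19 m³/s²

Convert to SI: r₁ = 226.7 Gm = 2.267e+11 m; r₂ = 1.926 Tm = 1.926e+12 m.
Transfer semi-major axis: a_t = (r₁ + r₂)/2 = (2.267e+11 + 1.926e+12)/2 = 1.07635e+12 m.
Circular speeds: v₁ = √(GM/r₁) = 16857.2 m/s, v₂ = √(GM/r₂) = 5783.39 m/s.
Transfer speeds (vis-viva v² = GM(2/r − 1/a_t)): v₁ᵗ = 22549.5 m/s, v₂ᵗ = 2654.19 m/s.
(a) ΔV₁ = |v₁ᵗ − v₁| ≈ 5692 m/s = 5.692 km/s.
(b) ΔV₂ = |v₂ − v₂ᵗ| ≈ 3129 m/s = 3.129 km/s.
(c) ΔV_total = ΔV₁ + ΔV₂ ≈ 8821 m/s = 8.821 km/s.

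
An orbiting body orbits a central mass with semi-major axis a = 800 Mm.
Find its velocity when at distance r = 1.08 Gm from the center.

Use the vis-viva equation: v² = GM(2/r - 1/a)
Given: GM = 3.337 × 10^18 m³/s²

Convert to SI: a = 800 Mm = 8e+08 m; r = 1.08 Gm = 1.08e+09 m.
Vis-viva: v = √(GM · (2/r − 1/a)).
2/r − 1/a = 2/1.08e+09 − 1/8e+08 = 6.01852e-10 m⁻¹.
v = √(3.337e+18 · 6.01852e-10) m/s ≈ 4.481e+04 m/s = 44.81 km/s.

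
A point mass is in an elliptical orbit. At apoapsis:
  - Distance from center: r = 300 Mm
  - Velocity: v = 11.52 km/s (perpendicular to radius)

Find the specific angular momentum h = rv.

Convert to SI: r = 300 Mm = 3e+08 m; v = 11.52 km/s = 11520 m/s.
With v perpendicular to r, h = r · v.
h = 3e+08 · 11520 m²/s ≈ 3.456e+12 m²/s.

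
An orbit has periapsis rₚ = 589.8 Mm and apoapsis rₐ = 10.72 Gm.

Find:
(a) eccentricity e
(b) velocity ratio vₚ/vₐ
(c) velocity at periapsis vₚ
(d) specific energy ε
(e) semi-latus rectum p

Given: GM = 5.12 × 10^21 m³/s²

Convert to SI: rₚ = 589.8 Mm = 5.898e+08 m; rₐ = 10.72 Gm = 1.072e+10 m.
(a) e = (rₐ − rₚ)/(rₐ + rₚ) = (1.072e+10 − 5.898e+08)/(1.072e+10 + 5.898e+08) ≈ 0.8957
(b) Conservation of angular momentum (rₚvₚ = rₐvₐ) gives vₚ/vₐ = rₐ/rₚ = 1.072e+10/5.898e+08 ≈ 18.18
(c) With a = (rₚ + rₐ)/2 = 5.6549e+09 m, vₚ = √(GM (2/rₚ − 1/a)) = √(5.12e+21 · (2/5.898e+08 − 1/5.6549e+09)) m/s ≈ 4.057e+06 m/s
(d) With a = (rₚ + rₐ)/2 = 5.6549e+09 m, ε = −GM/(2a) = −5.12e+21/(2 · 5.6549e+09) J/kg ≈ -4.527e+11 J/kg
(e) From a = (rₚ + rₐ)/2 = 5.6549e+09 m and e = (rₐ − rₚ)/(rₐ + rₚ) = 0.895701, p = a(1 − e²) = 5.6549e+09 · (1 − (0.895701)²) ≈ 1.118e+09 m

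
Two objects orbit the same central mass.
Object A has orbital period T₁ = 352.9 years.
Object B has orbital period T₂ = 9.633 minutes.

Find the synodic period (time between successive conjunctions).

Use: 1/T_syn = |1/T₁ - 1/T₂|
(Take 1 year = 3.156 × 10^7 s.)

Convert to SI: T₁ = 352.9 years = 1.11375e+10 s; T₂ = 9.633 minutes = 577.98 s.
T_syn = |T₁ · T₂ / (T₁ − T₂)|.
T_syn = |1.11375e+10 · 577.98 / (1.11375e+10 − 577.98)| s ≈ 578 s = 9.633 minutes.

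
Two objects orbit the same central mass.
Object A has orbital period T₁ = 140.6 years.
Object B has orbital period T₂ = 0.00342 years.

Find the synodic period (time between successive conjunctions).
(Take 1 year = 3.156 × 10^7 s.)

Convert to SI: T₁ = 140.6 years = 4.43734e+09 s; T₂ = 0.00342 years = 107935 s.
T_syn = |T₁ · T₂ / (T₁ − T₂)|.
T_syn = |4.43734e+09 · 107935 / (4.43734e+09 − 107935)| s ≈ 1.079e+05 s = 0.00342 years.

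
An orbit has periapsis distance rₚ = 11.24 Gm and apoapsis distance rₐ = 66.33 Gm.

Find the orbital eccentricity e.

Convert to SI: rₚ = 11.24 Gm = 1.124e+10 m; rₐ = 66.33 Gm = 6.633e+10 m.
e = (rₐ − rₚ) / (rₐ + rₚ).
e = (6.633e+10 − 1.124e+10) / (6.633e+10 + 1.124e+10) = 5.509e+10 / 7.757e+10 ≈ 0.7102.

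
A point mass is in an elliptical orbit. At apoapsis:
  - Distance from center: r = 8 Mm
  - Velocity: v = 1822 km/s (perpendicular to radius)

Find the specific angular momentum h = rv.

Convert to SI: r = 8 Mm = 8e+06 m; v = 1822 km/s = 1.822e+06 m/s.
With v perpendicular to r, h = r · v.
h = 8e+06 · 1.822e+06 m²/s ≈ 1.458e+13 m²/s.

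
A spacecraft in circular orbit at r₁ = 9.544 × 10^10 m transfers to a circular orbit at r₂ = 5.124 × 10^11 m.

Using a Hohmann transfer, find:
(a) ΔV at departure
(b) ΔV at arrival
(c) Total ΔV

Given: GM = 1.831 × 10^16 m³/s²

Transfer semi-major axis: a_t = (r₁ + r₂)/2 = (9.544e+10 + 5.124e+11)/2 = 3.0392e+11 m.
Circular speeds: v₁ = √(GM/r₁) = 438.005 m/s, v₂ = √(GM/r₂) = 189.034 m/s.
Transfer speeds (vis-viva v² = GM(2/r − 1/a_t)): v₁ᵗ = 568.727 m/s, v₂ᵗ = 105.932 m/s.
(a) ΔV₁ = |v₁ᵗ − v₁| ≈ 130.7 m/s = 130.7 m/s.
(b) ΔV₂ = |v₂ − v₂ᵗ| ≈ 83.1 m/s = 83.1 m/s.
(c) ΔV_total = ΔV₁ + ΔV₂ ≈ 213.8 m/s = 213.8 m/s.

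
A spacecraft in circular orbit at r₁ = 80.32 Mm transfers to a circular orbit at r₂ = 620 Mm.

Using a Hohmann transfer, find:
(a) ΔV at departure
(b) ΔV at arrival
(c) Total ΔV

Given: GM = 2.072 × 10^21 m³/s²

Convert to SI: r₁ = 80.32 Mm = 8.032e+07 m; r₂ = 620 Mm = 6.2e+08 m.
Transfer semi-major axis: a_t = (r₁ + r₂)/2 = (8.032e+07 + 6.2e+08)/2 = 3.5016e+08 m.
Circular speeds: v₁ = √(GM/r₁) = 5.07906e+06 m/s, v₂ = √(GM/r₂) = 1.8281e+06 m/s.
Transfer speeds (vis-viva v² = GM(2/r − 1/a_t)): v₁ᵗ = 6.75843e+06 m/s, v₂ᵗ = 875543 m/s.
(a) ΔV₁ = |v₁ᵗ − v₁| ≈ 1.679e+06 m/s = 1679 km/s.
(b) ΔV₂ = |v₂ − v₂ᵗ| ≈ 9.526e+05 m/s = 952.6 km/s.
(c) ΔV_total = ΔV₁ + ΔV₂ ≈ 2.632e+06 m/s = 2632 km/s.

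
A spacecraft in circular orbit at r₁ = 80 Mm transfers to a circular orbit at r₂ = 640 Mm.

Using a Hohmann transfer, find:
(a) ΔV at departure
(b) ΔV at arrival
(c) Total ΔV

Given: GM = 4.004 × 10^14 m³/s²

Convert to SI: r₁ = 80 Mm = 8e+07 m; r₂ = 640 Mm = 6.4e+08 m.
Transfer semi-major axis: a_t = (r₁ + r₂)/2 = (8e+07 + 6.4e+08)/2 = 3.6e+08 m.
Circular speeds: v₁ = √(GM/r₁) = 2237.19 m/s, v₂ = √(GM/r₂) = 790.965 m/s.
Transfer speeds (vis-viva v² = GM(2/r − 1/a_t)): v₁ᵗ = 2982.91 m/s, v₂ᵗ = 372.864 m/s.
(a) ΔV₁ = |v₁ᵗ − v₁| ≈ 745.7 m/s = 745.7 m/s.
(b) ΔV₂ = |v₂ − v₂ᵗ| ≈ 418.1 m/s = 418.1 m/s.
(c) ΔV_total = ΔV₁ + ΔV₂ ≈ 1164 m/s = 1.164 km/s.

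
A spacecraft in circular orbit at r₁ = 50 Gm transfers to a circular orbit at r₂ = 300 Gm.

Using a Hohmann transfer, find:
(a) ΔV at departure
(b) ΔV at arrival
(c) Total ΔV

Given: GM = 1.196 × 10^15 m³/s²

Convert to SI: r₁ = 50 Gm = 5e+10 m; r₂ = 300 Gm = 3e+11 m.
Transfer semi-major axis: a_t = (r₁ + r₂)/2 = (5e+10 + 3e+11)/2 = 1.75e+11 m.
Circular speeds: v₁ = √(GM/r₁) = 154.661 m/s, v₂ = √(GM/r₂) = 63.1401 m/s.
Transfer speeds (vis-viva v² = GM(2/r − 1/a_t)): v₁ᵗ = 202.499 m/s, v₂ᵗ = 33.7498 m/s.
(a) ΔV₁ = |v₁ᵗ − v₁| ≈ 47.84 m/s = 47.84 m/s.
(b) ΔV₂ = |v₂ − v₂ᵗ| ≈ 29.39 m/s = 29.39 m/s.
(c) ΔV_total = ΔV₁ + ΔV₂ ≈ 77.23 m/s = 77.23 m/s.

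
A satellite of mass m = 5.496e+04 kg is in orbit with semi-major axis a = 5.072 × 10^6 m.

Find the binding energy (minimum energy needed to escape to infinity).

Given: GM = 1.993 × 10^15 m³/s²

Total orbital energy is E = −GMm/(2a); binding energy is E_bind = −E = GMm/(2a).
E_bind = 1.993e+15 · 5.496e+04 / (2 · 5.072e+06) J ≈ 1.08e+13 J = 10.8 TJ.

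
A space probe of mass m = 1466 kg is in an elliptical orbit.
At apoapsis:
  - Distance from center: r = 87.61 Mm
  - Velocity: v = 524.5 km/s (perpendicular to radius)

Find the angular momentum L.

Convert to SI: r = 87.61 Mm = 8.761e+07 m; v = 524.5 km/s = 524500 m/s.
Since v is perpendicular to r, L = m · v · r.
L = 1466 · 524500 · 8.761e+07 kg·m²/s ≈ 6.736e+16 kg·m²/s.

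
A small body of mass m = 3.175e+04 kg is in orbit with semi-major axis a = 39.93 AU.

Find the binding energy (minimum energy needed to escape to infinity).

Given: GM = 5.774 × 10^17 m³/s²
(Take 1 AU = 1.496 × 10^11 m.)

Convert to SI: a = 39.93 AU = 5.97353e+12 m.
Total orbital energy is E = −GMm/(2a); binding energy is E_bind = −E = GMm/(2a).
E_bind = 5.774e+17 · 3.175e+04 / (2 · 5.97353e+12) J ≈ 1.534e+09 J = 1.534 GJ.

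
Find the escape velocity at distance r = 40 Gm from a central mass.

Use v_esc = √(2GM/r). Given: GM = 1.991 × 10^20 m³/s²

Convert to SI: r = 40 Gm = 4e+10 m.
Escape velocity comes from setting total energy to zero: ½v² − GM/r = 0 ⇒ v_esc = √(2GM / r).
v_esc = √(2 · 1.991e+20 / 4e+10) m/s ≈ 9.977e+04 m/s = 99.77 km/s.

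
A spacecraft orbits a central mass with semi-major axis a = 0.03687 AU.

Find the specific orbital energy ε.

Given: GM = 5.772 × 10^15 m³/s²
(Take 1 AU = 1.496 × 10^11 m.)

Convert to SI: a = 0.03687 AU = 5.51575e+09 m.
ε = −GM / (2a).
ε = −5.772e+15 / (2 · 5.51575e+09) J/kg ≈ -5.232e+05 J/kg = -523.2 kJ/kg.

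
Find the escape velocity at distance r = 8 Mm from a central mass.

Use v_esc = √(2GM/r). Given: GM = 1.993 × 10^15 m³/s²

Convert to SI: r = 8 Mm = 8e+06 m.
Escape velocity comes from setting total energy to zero: ½v² − GM/r = 0 ⇒ v_esc = √(2GM / r).
v_esc = √(2 · 1.993e+15 / 8e+06) m/s ≈ 2.232e+04 m/s = 22.32 km/s.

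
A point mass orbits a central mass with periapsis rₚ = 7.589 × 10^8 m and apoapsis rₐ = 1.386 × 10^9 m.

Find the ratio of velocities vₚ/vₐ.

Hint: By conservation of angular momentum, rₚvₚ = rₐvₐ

Conservation of angular momentum gives rₚvₚ = rₐvₐ, so vₚ/vₐ = rₐ/rₚ.
vₚ/vₐ = 1.386e+09 / 7.589e+08 ≈ 1.826.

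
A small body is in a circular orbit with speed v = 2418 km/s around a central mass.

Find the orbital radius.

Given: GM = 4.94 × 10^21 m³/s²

Convert to SI: v = 2418 km/s = 2.418e+06 m/s.
For a circular orbit, v² = GM / r, so r = GM / v².
r = 4.94e+21 / (2.418e+06)² m ≈ 8.449e+08 m = 844.9 Mm.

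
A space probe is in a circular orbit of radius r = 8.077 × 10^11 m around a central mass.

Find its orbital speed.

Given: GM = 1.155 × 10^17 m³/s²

For a circular orbit, gravity supplies the centripetal force, so v = √(GM / r).
v = √(1.155e+17 / 8.077e+11) m/s ≈ 378.2 m/s = 378.2 m/s.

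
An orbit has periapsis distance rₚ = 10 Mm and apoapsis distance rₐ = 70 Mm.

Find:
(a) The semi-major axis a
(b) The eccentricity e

Convert to SI: rₚ = 10 Mm = 1e+07 m; rₐ = 70 Mm = 7e+07 m.
(a) a = (rₚ + rₐ) / 2 = (1e+07 + 7e+07) / 2 ≈ 4e+07 m = 40 Mm.
(b) e = (rₐ − rₚ) / (rₐ + rₚ) = (7e+07 − 1e+07) / (7e+07 + 1e+07) ≈ 0.75.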